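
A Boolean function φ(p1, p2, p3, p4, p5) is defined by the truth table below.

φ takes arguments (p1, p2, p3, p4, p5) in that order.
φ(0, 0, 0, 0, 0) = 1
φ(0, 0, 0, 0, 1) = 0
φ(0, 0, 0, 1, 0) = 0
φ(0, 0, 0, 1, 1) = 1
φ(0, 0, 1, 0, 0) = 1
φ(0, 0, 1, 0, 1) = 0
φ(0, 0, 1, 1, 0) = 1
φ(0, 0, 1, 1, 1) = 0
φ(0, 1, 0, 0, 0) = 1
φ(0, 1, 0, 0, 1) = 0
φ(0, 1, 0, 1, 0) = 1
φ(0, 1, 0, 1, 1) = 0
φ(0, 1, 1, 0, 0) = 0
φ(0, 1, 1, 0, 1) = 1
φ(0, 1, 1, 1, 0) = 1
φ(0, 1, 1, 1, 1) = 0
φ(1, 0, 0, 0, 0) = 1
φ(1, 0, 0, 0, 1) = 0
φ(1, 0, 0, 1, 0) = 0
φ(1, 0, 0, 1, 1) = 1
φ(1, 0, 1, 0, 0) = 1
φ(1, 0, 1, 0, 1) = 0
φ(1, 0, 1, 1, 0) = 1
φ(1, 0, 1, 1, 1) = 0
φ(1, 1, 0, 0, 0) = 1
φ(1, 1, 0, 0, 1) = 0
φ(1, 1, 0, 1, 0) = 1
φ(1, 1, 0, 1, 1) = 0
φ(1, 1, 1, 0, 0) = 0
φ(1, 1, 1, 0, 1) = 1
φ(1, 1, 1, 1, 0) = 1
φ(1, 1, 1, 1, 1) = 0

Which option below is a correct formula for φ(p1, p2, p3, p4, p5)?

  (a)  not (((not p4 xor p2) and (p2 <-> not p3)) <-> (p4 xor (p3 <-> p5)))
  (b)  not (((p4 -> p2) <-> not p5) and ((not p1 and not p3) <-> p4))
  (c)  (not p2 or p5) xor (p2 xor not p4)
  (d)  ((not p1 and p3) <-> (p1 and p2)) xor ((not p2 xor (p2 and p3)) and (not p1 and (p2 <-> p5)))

(b) disagrees with φ on (0,0,0,0,1) (formula → 1, table → 0); rule it out.
(c) disagrees with φ on (0,0,0,0,0) (formula → 0, table → 1); rule it out.
(d) disagrees with φ on (0,0,0,0,0) (formula → 0, table → 1); rule it out.
(a) is the remaining candidate, and it agrees with φ on all 32 inputs.

a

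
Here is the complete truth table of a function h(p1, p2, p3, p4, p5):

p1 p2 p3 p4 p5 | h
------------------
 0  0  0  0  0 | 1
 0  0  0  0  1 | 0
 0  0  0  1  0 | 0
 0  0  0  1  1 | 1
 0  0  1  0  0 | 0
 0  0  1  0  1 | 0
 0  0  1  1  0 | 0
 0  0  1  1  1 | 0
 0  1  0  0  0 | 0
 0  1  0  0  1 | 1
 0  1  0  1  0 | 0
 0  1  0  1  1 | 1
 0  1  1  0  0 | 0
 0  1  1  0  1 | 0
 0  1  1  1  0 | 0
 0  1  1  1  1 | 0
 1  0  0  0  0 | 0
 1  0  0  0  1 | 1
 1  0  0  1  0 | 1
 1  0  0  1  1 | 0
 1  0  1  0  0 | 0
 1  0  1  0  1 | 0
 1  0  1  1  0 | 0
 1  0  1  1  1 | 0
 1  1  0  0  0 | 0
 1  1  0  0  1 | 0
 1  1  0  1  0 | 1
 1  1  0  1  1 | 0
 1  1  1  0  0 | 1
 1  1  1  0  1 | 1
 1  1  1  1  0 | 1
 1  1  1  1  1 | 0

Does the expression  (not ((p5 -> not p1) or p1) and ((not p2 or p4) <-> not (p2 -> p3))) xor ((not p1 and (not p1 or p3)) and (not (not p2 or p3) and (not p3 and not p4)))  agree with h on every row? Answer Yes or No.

Check the formula against h row by row:
  p1=0, p2=0, p3=0, p4=0, p5=0: formula gives 0, but h = 1 ✗
Row (0,0,0,0,0) is a counterexample, so the formula is not equivalent to h.

No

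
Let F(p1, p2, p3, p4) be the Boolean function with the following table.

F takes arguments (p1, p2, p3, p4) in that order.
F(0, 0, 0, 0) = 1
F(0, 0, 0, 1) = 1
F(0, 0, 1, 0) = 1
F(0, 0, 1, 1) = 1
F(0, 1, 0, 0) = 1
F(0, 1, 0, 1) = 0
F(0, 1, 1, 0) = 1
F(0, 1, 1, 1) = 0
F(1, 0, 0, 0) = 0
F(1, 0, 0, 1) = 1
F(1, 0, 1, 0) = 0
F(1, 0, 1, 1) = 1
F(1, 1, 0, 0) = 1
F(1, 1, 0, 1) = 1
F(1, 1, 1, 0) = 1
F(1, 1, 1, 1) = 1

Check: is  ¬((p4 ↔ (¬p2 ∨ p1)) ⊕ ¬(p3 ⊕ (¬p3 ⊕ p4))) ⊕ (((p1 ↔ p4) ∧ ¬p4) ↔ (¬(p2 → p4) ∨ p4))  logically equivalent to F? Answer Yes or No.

Yes

Check the formula against F row by row:
  p1=0, p2=0, p3=0, p4=0: formula gives 1, F = 1 ✓
  p1=0, p2=0, p3=0, p4=1: formula gives 1, F = 1 ✓
  p1=0, p2=0, p3=1, p4=0: formula gives 1, F = 1 ✓
  p1=0, p2=0, p3=1, p4=1: formula gives 1, F = 1 ✓
  … (the remaining 12 rows also agree.)
All 16 rows match — the expression computes F exactly.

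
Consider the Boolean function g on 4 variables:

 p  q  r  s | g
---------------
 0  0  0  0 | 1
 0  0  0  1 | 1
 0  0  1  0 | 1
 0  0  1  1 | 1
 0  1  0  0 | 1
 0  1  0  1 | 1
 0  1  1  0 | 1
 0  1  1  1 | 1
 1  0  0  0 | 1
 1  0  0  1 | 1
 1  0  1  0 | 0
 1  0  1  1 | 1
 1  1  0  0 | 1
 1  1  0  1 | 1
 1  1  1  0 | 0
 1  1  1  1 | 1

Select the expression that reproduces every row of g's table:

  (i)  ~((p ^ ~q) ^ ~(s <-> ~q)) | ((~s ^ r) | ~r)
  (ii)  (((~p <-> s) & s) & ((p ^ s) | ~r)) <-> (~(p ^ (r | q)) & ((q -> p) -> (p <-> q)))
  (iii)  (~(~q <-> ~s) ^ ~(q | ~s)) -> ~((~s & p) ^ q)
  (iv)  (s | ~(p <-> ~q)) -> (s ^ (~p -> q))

i

(ii): at (0,0,0,0) it gives 0, but g = 1 — eliminated.
(iii): at (0,1,0,0) it gives 0, but g = 1 — eliminated.
(iv): at (0,0,0,0) it gives 0, but g = 1 — eliminated.
(i) is the remaining candidate, and it agrees with g on all 16 inputs.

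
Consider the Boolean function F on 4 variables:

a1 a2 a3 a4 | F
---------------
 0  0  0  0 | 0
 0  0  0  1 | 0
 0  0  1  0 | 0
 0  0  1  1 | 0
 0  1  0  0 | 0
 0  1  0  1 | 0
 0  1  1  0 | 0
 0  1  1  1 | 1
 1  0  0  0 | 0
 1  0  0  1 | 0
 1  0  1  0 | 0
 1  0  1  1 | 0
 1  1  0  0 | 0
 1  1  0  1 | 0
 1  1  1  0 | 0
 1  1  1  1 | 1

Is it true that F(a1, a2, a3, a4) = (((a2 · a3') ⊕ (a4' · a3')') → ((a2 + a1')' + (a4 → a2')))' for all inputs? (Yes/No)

Test each input against both F and the formula:
  a1=0, a2=0, a3=0, a4=0: formula gives 0, F = 0 ✓
  a1=0, a2=0, a3=0, a4=1: formula gives 0, F = 0 ✓
  a1=0, a2=0, a3=1, a4=0: formula gives 0, F = 0 ✓
  a1=0, a2=0, a3=1, a4=1: formula gives 0, F = 0 ✓
  …and likewise for the remaining 12 rows.
All 16 rows match — the expression computes F exactly.

Yes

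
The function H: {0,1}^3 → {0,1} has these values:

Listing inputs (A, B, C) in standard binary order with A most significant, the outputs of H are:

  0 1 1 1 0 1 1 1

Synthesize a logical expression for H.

H(A, B, C) = ~(((~A & ~B) & ~C) | ((A & ~B) & ~C))

The 0-rows are (0,0,0), (1,0,0). Take each as a conjunction (¬A·¬B·¬C, A·¬B·¬C), form their disjunction, and complement — that gives a formula that is 1 everywhere H is.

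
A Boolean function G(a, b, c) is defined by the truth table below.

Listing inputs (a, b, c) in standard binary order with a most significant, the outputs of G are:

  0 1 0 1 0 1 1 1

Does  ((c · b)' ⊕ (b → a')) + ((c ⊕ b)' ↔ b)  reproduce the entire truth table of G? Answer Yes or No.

Yes

Check the formula against G row by row:
  a=0, b=0, c=0: formula gives 0, G = 0 ✓
  a=0, b=0, c=1: formula gives 1, G = 1 ✓
  a=0, b=1, c=0: formula gives 0, G = 0 ✓
  a=0, b=1, c=1: formula gives 1, G = 1 ✓
  a=1, b=0, c=0: formula gives 0, G = 0 ✓
  …and likewise for the remaining 3 rows.
Every row agrees, so the formula is equivalent.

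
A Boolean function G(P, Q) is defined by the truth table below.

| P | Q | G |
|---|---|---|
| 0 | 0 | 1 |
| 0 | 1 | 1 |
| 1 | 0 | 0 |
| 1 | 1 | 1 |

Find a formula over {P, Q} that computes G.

G is 0 on exactly one input, (1,0), whose minterm is P·¬Q. So G is the negation of that single conjunction.

G(P, Q) = ¬(P ∧ ¬Q)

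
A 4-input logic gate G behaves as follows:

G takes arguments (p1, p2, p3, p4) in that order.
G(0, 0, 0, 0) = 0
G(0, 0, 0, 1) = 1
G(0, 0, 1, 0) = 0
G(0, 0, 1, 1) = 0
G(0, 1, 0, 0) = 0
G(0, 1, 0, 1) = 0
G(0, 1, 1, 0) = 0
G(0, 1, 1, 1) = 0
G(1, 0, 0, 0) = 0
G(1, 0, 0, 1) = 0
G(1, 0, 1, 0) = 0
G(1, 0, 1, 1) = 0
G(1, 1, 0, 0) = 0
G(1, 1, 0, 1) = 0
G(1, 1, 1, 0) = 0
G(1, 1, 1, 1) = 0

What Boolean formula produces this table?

G(p1, p2, p3, p4) = ((¬p1 ∧ ¬p2) ∧ ¬p3) ∧ p4

G is 1 on exactly one input, (0,0,0,1), whose minterm is ¬p1·¬p2·¬p3·p4. So G is just that conjunction.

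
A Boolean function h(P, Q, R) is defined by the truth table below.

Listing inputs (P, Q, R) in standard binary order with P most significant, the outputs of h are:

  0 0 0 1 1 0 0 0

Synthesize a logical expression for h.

h(P, Q, R) = ((¬P ∧ Q) ∧ R) ∨ ((P ∧ ¬Q) ∧ ¬R)

Collect the rows where h=1 — (0,1,1), (1,0,0) — and write one minterm per row: ¬P·Q·R, P·¬Q·¬R. Their union (logical OR) reproduces the table exactly.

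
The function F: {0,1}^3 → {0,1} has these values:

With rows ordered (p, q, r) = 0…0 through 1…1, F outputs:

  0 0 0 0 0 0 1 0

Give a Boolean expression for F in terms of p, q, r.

F is 1 on exactly one input, (1,1,0), whose minterm is p·q·¬r. So F is just that conjunction.

F(p, q, r) = (p ∧ q) ∧ ¬r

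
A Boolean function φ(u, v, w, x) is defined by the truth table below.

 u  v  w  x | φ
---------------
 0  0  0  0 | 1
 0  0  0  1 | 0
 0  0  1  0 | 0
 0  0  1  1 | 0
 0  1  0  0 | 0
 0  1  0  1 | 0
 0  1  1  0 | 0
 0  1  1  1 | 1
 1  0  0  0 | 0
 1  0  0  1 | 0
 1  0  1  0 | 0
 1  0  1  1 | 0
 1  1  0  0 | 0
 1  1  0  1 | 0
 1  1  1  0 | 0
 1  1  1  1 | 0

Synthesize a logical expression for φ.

Collect the rows where φ=1 — (0,0,0,0), (0,1,1,1) — and write one minterm per row: ¬u·¬v·¬w·¬x, ¬u·v·w·x. Their union (logical OR) reproduces the table exactly.

φ(u, v, w, x) = (((~u & ~v) & ~w) & ~x) | (((~u & v) & w) & x)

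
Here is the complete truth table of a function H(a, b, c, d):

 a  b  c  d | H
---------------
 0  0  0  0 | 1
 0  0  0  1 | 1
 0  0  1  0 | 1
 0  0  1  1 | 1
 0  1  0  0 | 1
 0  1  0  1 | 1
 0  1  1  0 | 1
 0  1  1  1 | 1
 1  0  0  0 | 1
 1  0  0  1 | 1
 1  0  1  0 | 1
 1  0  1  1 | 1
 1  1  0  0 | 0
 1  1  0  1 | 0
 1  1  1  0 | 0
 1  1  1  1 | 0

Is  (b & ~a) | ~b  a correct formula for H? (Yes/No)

Yes

Evaluate (b & ~a) | ~b on each row and compare to H:
  a=0, b=0, c=0, d=0: formula gives 1, H = 1 ✓
  a=0, b=0, c=0, d=1: formula gives 1, H = 1 ✓
  a=0, b=0, c=1, d=0: formula gives 1, H = 1 ✓
  a=0, b=0, c=1, d=1: formula gives 1, H = 1 ✓
  … (the remaining 12 rows also agree.)
No disagreement on any input; they are logically equivalent.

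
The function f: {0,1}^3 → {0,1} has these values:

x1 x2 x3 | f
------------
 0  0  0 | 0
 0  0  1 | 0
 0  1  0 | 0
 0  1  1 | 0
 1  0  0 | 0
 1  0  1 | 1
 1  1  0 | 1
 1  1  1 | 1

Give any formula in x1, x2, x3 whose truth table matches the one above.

The 1-rows are (1,0,1), (1,1,0), (1,1,1). Each contributes one minterm — x1·¬x2·x3; x1·x2·¬x3; x1·x2·x3 — and their disjunction is a sum-of-products form of f.

f(x1, x2, x3) = (((x1 ∧ ¬x2) ∧ x3) ∨ ((x1 ∧ x2) ∧ ¬x3)) ∨ ((x1 ∧ x2) ∧ x3)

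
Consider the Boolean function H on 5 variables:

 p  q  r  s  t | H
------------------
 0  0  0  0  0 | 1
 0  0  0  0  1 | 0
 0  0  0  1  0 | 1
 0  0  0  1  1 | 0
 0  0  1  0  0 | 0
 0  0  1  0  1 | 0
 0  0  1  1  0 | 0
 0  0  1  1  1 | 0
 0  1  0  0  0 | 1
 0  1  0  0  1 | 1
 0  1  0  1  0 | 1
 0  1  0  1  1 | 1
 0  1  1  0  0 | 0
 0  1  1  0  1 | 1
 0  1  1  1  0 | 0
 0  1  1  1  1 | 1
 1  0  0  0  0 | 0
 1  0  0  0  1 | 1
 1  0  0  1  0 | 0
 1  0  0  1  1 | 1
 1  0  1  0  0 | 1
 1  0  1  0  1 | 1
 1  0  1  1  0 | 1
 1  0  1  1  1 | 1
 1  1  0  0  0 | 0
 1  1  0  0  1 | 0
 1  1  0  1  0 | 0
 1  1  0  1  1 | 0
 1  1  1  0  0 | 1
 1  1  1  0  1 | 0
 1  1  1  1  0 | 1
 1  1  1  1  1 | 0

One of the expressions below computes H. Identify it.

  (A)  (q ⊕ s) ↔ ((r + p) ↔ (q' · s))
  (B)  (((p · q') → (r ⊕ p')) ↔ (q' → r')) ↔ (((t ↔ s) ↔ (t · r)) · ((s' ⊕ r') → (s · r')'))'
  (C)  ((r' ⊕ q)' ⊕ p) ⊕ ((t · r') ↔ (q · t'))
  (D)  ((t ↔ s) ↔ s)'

C

(A) disagrees with H on (0,0,0,0,0) (formula → 0, table → 1); rule it out.
(B) disagrees with H on (0,0,0,1,1) (formula → 1, table → 0); rule it out.
(D) disagrees with H on (0,0,1,0,0) (formula → 1, table → 0); rule it out.
(C) is the remaining candidate, and it agrees with H on all 32 inputs.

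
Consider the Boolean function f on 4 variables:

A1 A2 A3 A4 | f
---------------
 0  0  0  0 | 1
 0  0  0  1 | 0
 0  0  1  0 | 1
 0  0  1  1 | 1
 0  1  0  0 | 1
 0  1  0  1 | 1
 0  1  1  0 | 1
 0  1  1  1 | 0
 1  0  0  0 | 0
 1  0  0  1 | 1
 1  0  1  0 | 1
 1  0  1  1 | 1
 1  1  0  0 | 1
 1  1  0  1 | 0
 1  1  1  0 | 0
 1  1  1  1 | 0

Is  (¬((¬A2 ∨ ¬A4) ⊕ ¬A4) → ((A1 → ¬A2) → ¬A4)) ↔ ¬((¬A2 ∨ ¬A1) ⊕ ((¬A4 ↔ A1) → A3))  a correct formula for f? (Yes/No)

Check the formula against f row by row:
  A1=0, A2=0, A3=0, A4=0: formula gives 1, f = 1 ✓
  A1=0, A2=0, A3=0, A4=1: formula gives 0, f = 0 ✓
  A1=0, A2=0, A3=1, A4=0: formula gives 1, f = 1 ✓
  A1=0, A2=0, A3=1, A4=1: formula gives 1, f = 1 ✓
  …and likewise for the remaining 12 rows.
No disagreement on any input; they are logically equivalent.

Yes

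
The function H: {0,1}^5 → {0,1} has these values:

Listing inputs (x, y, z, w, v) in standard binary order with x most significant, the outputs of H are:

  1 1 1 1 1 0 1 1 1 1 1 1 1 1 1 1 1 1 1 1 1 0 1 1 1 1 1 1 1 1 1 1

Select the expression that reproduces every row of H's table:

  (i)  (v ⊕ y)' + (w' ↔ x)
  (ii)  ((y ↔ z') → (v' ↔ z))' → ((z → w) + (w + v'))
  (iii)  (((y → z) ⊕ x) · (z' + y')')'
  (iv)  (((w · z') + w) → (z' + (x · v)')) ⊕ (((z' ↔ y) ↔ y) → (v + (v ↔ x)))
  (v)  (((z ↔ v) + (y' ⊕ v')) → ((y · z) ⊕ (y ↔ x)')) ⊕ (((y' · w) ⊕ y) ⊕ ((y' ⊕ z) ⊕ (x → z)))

ii

(i) fails at (0,0,0,0,1): the formula yields 0, H is 1.
(iii) fails at (0,0,1,0,1): the formula yields 1, H is 0.
(iv) fails at (0,0,0,0,0): the formula yields 0, H is 1.
(v) fails at (0,0,0,0,0): the formula yields 0, H is 1.
Only (ii) survives; checking it on all 32 rows confirms it matches H.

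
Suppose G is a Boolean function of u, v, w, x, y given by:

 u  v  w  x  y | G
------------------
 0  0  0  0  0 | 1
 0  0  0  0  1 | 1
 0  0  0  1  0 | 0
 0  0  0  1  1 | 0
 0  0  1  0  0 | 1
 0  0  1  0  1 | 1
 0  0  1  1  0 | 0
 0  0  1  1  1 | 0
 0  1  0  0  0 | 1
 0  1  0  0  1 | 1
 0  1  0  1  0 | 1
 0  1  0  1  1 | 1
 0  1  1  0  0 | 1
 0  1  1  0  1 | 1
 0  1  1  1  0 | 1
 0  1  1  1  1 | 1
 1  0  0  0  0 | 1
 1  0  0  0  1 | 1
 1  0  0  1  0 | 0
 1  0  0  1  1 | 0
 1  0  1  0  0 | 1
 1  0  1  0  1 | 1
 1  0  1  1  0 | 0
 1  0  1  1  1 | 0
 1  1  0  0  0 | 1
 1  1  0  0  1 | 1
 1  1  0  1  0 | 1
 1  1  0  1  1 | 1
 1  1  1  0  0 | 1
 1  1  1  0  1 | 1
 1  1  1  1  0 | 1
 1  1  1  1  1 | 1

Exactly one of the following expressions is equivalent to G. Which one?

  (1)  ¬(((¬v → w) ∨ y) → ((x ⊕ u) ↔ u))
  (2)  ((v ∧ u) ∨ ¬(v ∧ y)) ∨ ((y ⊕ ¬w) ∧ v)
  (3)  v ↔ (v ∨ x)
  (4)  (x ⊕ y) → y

3

(1): at (0,0,0,0,0) it gives 0, but G = 1 — eliminated.
(2): at (0,0,0,1,0) it gives 1, but G = 0 — eliminated.
(4): at (0,0,0,1,1) it gives 1, but G = 0 — eliminated.
(3) is the remaining candidate, and it agrees with G on all 32 inputs.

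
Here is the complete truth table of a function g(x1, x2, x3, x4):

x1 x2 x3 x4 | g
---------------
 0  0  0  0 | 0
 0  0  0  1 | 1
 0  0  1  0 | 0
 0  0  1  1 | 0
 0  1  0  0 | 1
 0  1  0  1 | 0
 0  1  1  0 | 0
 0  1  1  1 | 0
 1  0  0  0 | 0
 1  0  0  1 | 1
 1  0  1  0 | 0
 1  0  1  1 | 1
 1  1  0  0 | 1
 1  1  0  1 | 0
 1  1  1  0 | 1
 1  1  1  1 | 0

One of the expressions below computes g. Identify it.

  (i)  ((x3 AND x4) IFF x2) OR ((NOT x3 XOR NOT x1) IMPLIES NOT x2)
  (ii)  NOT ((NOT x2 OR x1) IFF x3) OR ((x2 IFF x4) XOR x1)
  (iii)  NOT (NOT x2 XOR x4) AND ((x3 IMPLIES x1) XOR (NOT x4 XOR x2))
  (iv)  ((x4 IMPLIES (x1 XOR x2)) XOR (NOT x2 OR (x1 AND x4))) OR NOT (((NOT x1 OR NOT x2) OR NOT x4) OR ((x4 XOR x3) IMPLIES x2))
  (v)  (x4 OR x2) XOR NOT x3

(i): at (0,0,0,0) it gives 1, but g = 0 — eliminated.
(ii): at (0,0,0,0) it gives 1, but g = 0 — eliminated.
(iv): at (0,0,1,1) it gives 1, but g = 0 — eliminated.
(v): at (0,0,0,0) it gives 1, but g = 0 — eliminated.
Only (iii) survives; checking it on all 16 rows confirms it matches g.

iii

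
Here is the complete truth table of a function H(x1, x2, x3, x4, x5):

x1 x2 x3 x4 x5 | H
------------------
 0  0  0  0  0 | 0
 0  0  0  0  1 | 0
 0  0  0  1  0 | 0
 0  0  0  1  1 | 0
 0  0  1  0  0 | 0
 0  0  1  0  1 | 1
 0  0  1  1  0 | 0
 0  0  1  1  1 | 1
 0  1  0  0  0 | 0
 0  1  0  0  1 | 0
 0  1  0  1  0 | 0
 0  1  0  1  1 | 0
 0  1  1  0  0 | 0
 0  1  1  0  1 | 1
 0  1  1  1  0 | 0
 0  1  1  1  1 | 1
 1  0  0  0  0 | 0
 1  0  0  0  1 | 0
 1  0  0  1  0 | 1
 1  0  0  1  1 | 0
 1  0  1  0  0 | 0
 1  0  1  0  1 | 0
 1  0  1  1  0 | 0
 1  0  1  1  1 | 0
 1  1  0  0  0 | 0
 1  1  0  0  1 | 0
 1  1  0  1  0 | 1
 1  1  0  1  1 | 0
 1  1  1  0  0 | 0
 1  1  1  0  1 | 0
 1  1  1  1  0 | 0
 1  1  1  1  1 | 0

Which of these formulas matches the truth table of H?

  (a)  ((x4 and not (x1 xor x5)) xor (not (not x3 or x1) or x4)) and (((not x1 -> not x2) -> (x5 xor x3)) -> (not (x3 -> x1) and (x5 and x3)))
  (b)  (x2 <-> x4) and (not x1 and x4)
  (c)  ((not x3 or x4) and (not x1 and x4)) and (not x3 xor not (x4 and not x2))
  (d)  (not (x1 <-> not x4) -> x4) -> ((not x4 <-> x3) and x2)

a

(b): at (0,0,1,0,1) it gives 0, but H = 1 — eliminated.
(c): at (0,0,0,1,0) it gives 1, but H = 0 — eliminated.
(d): at (0,0,0,0,0) it gives 1, but H = 0 — eliminated.
(a) is the remaining candidate, and it agrees with H on all 32 inputs.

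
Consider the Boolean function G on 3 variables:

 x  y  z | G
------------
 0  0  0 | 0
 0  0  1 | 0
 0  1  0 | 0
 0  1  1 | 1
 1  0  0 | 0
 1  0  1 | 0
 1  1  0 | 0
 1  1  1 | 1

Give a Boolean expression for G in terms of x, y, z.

Collect the rows where G=1 — (0,1,1), (1,1,1) — and write one minterm per row: ¬x·y·z, x·y·z. Their union (logical OR) reproduces the table exactly.

G(x, y, z) = ((NOT x AND y) AND z) OR ((x AND y) AND z)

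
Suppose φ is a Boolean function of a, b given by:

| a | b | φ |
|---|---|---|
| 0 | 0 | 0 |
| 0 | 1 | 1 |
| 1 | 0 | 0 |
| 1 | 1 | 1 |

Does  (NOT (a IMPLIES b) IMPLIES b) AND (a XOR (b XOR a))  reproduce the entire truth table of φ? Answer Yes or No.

Yes

Test each input against both φ and the formula:
  a=0, b=0: formula gives 0, φ = 0 ✓
  a=0, b=1: formula gives 1, φ = 1 ✓
  a=1, b=0: formula gives 0, φ = 0 ✓
  a=1, b=1: formula gives 1, φ = 1 ✓
No disagreement on any input; they are logically equivalent.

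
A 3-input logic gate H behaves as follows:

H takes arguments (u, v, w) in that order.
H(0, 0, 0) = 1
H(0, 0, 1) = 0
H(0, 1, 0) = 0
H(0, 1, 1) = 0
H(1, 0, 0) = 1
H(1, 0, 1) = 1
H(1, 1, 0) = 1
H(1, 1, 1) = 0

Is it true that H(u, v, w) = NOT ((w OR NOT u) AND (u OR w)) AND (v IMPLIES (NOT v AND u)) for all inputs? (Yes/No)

Test each input against both H and the formula:
  u=0, v=0, w=0: formula gives 1, H = 1 ✓
  u=0, v=0, w=1: formula gives 0, H = 0 ✓
  u=0, v=1, w=0: formula gives 0, H = 0 ✓
  u=0, v=1, w=1: formula gives 0, H = 0 ✓
  u=1, v=0, w=0: formula gives 1, H = 1 ✓
  u=1, v=0, w=1: formula gives 0, but H = 1 ✗
Row (1,0,1) is a counterexample, so the formula is not equivalent to H.

No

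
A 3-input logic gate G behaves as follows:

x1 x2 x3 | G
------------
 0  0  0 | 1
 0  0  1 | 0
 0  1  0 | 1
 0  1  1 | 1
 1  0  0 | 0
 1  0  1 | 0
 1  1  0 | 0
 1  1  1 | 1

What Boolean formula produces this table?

G(x1, x2, x3) = ((((x1' · x2') · x3') + ((x1' · x2) · x3')) + ((x1' · x2) · x3)) + ((x1 · x2) · x3)

Collect the rows where G=1 — (0,0,0), (0,1,0), (0,1,1), (1,1,1) — and write one minterm per row: ¬x1·¬x2·¬x3, ¬x1·x2·¬x3, ¬x1·x2·x3, x1·x2·x3. Their union (logical OR) reproduces the table exactly.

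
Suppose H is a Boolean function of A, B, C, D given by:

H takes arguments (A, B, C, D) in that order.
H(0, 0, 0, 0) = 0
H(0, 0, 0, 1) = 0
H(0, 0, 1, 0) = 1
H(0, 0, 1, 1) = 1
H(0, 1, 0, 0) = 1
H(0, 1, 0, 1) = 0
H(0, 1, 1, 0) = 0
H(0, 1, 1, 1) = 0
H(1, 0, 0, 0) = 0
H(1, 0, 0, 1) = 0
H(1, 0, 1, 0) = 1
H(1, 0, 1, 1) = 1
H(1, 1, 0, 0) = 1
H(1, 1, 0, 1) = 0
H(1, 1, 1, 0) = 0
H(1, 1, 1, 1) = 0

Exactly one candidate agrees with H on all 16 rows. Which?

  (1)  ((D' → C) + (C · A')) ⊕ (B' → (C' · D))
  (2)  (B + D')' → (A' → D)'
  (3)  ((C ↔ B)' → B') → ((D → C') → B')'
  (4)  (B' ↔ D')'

(2): at (0,0,0,0) it gives 1, but H = 0 — eliminated.
(3): at (0,0,1,0) it gives 0, but H = 1 — eliminated.
(4): at (0,0,0,1) it gives 1, but H = 0 — eliminated.
(1) is the remaining candidate, and it agrees with H on all 16 inputs.

1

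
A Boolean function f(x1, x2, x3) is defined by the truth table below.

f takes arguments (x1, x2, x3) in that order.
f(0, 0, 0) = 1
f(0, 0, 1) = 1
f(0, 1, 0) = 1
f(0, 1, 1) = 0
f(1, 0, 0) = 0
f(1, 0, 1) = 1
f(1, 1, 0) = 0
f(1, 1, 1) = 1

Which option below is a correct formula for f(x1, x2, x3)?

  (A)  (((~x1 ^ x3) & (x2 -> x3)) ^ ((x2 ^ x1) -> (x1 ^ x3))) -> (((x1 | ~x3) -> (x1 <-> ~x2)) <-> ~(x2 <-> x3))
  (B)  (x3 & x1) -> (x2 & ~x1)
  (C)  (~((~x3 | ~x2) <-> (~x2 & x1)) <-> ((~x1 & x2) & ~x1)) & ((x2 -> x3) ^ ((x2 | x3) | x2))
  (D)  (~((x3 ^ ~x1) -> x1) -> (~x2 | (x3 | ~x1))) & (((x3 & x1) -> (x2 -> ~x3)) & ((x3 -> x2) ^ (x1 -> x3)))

(B) disagrees with f on (0,1,1) (formula → 1, table → 0); rule it out.
(C) disagrees with f on (0,0,0) (formula → 0, table → 1); rule it out.
(D) disagrees with f on (0,0,0) (formula → 0, table → 1); rule it out.
(A) is the remaining candidate, and it agrees with f on all 8 inputs.

A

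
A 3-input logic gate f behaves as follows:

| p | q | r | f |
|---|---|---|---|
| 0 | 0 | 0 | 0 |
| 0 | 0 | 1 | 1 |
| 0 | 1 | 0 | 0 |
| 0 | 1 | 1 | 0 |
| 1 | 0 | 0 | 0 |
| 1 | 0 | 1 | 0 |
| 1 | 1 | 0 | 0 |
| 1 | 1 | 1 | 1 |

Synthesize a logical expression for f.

The 1-rows are (0,0,1), (1,1,1). Each contributes one minterm — ¬p·¬q·r; p·q·r — and their disjunction is a sum-of-products form of f.

f(p, q, r) = ((p' · q') · r) + ((p · q) · r)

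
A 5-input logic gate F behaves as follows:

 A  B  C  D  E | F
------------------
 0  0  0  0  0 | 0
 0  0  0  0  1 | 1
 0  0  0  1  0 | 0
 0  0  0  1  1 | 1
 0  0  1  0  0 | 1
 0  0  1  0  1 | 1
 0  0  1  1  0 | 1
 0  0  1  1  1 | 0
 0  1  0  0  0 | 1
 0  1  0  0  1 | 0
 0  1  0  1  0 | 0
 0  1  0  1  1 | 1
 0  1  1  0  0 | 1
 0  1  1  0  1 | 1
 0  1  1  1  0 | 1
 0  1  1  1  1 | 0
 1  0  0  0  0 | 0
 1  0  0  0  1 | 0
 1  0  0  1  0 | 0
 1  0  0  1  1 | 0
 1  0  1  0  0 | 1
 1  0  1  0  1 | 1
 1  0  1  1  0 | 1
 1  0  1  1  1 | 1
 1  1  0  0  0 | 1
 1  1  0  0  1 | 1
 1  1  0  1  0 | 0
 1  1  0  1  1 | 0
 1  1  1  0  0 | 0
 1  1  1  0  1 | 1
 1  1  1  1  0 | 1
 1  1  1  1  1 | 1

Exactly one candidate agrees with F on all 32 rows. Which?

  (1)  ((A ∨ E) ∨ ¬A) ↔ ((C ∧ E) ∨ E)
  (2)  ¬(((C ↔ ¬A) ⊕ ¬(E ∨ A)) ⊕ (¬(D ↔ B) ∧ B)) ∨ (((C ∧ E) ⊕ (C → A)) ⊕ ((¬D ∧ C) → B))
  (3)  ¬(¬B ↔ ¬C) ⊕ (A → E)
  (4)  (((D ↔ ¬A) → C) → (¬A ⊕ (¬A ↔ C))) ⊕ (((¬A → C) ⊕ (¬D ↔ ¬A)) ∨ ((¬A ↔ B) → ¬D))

(1) disagrees with F on (0,0,1,0,0) (formula → 0, table → 1); rule it out.
(3) disagrees with F on (0,0,0,0,0) (formula → 1, table → 0); rule it out.
(4) disagrees with F on (0,0,0,0,1) (formula → 0, table → 1); rule it out.
(2) is the remaining candidate, and it agrees with F on all 32 inputs.

2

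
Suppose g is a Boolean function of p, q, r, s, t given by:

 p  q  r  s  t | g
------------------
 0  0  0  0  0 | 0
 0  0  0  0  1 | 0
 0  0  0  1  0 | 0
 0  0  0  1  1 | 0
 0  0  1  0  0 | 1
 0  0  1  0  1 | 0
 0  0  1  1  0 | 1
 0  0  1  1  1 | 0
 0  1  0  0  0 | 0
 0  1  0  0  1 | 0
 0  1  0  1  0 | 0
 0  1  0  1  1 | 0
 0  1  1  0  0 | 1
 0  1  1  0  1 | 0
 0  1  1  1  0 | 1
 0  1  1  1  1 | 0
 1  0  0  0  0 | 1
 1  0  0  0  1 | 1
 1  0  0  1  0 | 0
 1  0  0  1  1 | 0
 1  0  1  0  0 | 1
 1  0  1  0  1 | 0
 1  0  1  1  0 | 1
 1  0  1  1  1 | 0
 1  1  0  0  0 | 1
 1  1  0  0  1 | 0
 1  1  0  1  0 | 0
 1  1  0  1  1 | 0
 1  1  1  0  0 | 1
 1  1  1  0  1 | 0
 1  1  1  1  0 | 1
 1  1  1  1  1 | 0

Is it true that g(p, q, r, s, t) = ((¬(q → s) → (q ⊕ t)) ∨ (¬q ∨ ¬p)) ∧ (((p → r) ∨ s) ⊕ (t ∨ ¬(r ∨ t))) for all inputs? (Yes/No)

Yes

Test each input against both g and the formula:
  p=0, q=0, r=0, s=0, t=0: formula gives 0, g = 0 ✓
  p=0, q=0, r=0, s=0, t=1: formula gives 0, g = 0 ✓
  p=0, q=0, r=0, s=1, t=0: formula gives 0, g = 0 ✓
  p=0, q=0, r=0, s=1, t=1: formula gives 0, g = 0 ✓
  … (the remaining 28 rows also agree.)
All 32 rows match — the expression computes g exactly.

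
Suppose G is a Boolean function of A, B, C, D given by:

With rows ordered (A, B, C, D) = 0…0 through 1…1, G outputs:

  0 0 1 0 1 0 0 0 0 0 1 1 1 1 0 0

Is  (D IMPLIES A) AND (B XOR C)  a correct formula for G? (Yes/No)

Yes

Evaluate (D IMPLIES A) AND (B XOR C) on each row and compare to G:
  A=0, B=0, C=0, D=0: formula gives 0, G = 0 ✓
  A=0, B=0, C=0, D=1: formula gives 0, G = 0 ✓
  A=0, B=0, C=1, D=0: formula gives 1, G = 1 ✓
  A=0, B=0, C=1, D=1: formula gives 0, G = 0 ✓
  … (the remaining 12 rows also agree.)
All 16 rows match — the expression computes G exactly.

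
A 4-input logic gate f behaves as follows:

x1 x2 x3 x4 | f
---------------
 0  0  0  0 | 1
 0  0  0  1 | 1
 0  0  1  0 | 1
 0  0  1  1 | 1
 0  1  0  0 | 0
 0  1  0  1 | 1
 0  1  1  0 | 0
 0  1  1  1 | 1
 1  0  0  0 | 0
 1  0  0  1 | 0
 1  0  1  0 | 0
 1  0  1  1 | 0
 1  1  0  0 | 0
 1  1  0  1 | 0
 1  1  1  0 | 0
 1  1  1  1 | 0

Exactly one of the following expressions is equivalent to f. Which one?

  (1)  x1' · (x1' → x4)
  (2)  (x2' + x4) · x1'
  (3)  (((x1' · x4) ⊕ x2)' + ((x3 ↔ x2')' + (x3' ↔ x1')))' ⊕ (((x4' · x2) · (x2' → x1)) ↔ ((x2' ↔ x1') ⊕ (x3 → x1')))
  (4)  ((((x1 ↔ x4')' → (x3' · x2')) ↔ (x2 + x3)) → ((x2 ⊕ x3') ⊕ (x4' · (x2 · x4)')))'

2

(1): at (0,0,0,0) it gives 0, but f = 1 — eliminated.
(3): at (0,0,1,1) it gives 0, but f = 1 — eliminated.
(4): at (0,0,0,0) it gives 0, but f = 1 — eliminated.
(2) is the remaining candidate, and it agrees with f on all 16 inputs.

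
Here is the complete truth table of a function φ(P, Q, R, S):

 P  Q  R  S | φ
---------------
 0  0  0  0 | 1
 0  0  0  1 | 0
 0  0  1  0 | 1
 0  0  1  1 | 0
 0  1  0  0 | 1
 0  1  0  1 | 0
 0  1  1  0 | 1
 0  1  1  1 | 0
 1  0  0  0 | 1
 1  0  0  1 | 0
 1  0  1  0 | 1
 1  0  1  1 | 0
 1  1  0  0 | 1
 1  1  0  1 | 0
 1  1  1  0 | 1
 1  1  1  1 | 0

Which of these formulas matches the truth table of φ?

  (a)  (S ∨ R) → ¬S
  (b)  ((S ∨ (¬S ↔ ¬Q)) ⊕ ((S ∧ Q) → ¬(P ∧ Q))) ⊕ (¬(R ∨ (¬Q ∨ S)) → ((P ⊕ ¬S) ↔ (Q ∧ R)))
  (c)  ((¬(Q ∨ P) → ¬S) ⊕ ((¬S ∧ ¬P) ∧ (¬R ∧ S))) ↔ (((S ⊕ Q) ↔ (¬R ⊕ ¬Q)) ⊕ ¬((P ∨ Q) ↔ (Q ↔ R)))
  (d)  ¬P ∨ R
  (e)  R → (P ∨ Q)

a

(b) disagrees with φ on (0,0,0,1) (formula → 1, table → 0); rule it out.
(c) disagrees with φ on (0,0,0,0) (formula → 0, table → 1); rule it out.
(d) disagrees with φ on (0,0,0,1) (formula → 1, table → 0); rule it out.
(e) disagrees with φ on (0,0,0,1) (formula → 1, table → 0); rule it out.
(a) is the remaining candidate, and it agrees with φ on all 16 inputs.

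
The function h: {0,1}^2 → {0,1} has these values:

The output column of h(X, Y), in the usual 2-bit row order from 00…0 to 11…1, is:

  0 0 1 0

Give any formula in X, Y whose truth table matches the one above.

1 only at (1,0): X AND NOT Y.

h(X, Y) = X AND NOT Y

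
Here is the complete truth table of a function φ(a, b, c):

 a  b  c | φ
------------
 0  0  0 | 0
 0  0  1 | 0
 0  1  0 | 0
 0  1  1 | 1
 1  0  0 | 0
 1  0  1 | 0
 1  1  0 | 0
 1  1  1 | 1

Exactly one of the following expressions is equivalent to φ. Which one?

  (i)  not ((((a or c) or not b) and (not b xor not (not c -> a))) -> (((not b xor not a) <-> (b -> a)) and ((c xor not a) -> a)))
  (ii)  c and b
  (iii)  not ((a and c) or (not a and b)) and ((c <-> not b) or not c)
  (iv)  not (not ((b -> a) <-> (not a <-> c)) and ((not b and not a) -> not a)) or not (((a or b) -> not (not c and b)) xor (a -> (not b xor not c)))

ii

(i) disagrees with φ on (0,0,1) (formula → 1, table → 0); rule it out.
(iii) disagrees with φ on (0,0,0) (formula → 1, table → 0); rule it out.
(iv) disagrees with φ on (0,0,0) (formula → 1, table → 0); rule it out.
Only (ii) survives; checking it on all 8 rows confirms it matches φ.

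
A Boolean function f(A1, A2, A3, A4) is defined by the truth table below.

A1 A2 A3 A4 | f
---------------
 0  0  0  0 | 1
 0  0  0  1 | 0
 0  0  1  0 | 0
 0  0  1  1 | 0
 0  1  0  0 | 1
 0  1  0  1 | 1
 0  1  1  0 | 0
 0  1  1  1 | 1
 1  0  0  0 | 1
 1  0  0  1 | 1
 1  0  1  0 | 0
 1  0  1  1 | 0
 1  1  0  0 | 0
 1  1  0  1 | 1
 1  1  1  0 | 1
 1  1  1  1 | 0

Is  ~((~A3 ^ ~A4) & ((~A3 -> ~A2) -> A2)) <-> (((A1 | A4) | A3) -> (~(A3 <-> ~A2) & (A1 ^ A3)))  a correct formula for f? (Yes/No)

Yes

Test each input against both f and the formula:
  A1=0, A2=0, A3=0, A4=0: formula gives 1, f = 1 ✓
  A1=0, A2=0, A3=0, A4=1: formula gives 0, f = 0 ✓
  A1=0, A2=0, A3=1, A4=0: formula gives 0, f = 0 ✓
  A1=0, A2=0, A3=1, A4=1: formula gives 0, f = 0 ✓
  … (the remaining 12 rows also agree.)
All 16 rows match — the expression computes f exactly.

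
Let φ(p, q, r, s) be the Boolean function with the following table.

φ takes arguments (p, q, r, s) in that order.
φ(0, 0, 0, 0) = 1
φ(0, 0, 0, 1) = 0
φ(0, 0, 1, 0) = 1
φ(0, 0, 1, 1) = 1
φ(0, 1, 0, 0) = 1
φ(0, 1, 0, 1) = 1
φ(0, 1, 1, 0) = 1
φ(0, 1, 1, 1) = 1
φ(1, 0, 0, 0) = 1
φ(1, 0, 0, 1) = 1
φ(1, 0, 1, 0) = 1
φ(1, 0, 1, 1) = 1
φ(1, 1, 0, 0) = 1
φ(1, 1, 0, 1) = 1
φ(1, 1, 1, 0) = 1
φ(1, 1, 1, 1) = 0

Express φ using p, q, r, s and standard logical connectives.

There are just 2 zero rows: (0,0,0,1), (1,1,1,1). Their minterms are ¬p·¬q·¬r·s, p·q·r·s; the OR of those covers precisely the 0-outputs, and negating it yields φ.

φ(p, q, r, s) = ((((p' · q') · r') · s) + (((p · q) · r) · s))'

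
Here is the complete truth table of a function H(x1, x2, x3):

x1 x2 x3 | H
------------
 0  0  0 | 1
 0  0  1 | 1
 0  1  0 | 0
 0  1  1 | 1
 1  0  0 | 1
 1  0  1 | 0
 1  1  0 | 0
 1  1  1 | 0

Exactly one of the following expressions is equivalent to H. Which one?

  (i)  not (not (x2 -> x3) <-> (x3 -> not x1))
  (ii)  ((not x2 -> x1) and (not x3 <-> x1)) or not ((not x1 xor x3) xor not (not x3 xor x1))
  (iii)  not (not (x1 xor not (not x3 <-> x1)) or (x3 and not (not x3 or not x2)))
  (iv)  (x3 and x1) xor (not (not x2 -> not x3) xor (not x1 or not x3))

i

(ii): at (0,0,0) it gives 0, but H = 1 — eliminated.
(iii): at (0,0,1) it gives 0, but H = 1 — eliminated.
(iv): at (0,0,1) it gives 0, but H = 1 — eliminated.
That leaves (i). Evaluating it on every row reproduces the table of H exactly.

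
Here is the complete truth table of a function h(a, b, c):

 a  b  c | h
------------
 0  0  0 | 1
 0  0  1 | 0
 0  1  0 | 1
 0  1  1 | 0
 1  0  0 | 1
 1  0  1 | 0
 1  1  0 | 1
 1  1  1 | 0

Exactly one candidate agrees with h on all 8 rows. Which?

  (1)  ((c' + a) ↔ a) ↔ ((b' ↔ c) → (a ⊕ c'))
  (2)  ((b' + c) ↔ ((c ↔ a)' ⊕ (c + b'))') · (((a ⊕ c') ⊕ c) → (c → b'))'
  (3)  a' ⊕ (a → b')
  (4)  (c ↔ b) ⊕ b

4

(1) disagrees with h on (0,0,0) (formula → 0, table → 1); rule it out.
(2) disagrees with h on (0,0,0) (formula → 0, table → 1); rule it out.
(3) disagrees with h on (0,0,0) (formula → 0, table → 1); rule it out.
(4) is the remaining candidate, and it agrees with h on all 8 inputs.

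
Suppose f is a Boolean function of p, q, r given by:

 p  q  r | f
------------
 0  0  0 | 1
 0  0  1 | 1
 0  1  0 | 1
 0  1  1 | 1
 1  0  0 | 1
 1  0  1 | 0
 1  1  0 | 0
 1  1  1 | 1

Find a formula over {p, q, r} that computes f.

f(p, q, r) = not (((p and not q) and r) or ((p and q) and not r))

The 0-rows are (1,0,1), (1,1,0). Take each as a conjunction (p·¬q·r, p·q·¬r), form their disjunction, and complement — that gives a formula that is 1 everywhere f is.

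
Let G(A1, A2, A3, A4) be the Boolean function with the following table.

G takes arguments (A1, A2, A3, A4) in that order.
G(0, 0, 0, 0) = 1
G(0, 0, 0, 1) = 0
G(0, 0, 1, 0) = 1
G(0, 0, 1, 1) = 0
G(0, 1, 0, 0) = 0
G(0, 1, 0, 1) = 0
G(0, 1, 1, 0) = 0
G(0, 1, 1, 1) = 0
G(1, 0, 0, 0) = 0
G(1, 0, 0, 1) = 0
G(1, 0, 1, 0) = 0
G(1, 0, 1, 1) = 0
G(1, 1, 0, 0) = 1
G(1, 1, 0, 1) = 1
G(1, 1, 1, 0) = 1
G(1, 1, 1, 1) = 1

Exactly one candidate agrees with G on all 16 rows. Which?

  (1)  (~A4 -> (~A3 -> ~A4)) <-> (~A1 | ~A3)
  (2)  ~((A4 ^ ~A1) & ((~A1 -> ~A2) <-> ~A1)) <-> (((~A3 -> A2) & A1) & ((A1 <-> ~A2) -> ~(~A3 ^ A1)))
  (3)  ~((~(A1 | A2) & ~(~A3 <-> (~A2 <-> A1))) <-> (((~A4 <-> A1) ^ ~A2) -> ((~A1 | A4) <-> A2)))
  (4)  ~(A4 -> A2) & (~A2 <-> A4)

2

(1): at (0,0,0,1) it gives 1, but G = 0 — eliminated.
(3): at (0,0,1,0) it gives 0, but G = 1 — eliminated.
(4): at (0,0,0,0) it gives 0, but G = 1 — eliminated.
That leaves (2). Evaluating it on every row reproduces the table of G exactly.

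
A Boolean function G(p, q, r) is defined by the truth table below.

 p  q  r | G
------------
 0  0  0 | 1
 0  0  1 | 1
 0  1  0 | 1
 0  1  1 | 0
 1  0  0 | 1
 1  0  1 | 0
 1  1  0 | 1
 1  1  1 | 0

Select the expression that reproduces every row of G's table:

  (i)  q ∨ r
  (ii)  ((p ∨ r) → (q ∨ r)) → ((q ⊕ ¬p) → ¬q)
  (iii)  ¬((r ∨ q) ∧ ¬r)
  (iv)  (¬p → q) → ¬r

iv

(i) fails at (0,0,0): the formula yields 0, G is 1.
(ii) fails at (0,1,1): the formula yields 1, G is 0.
(iii) fails at (0,1,0): the formula yields 0, G is 1.
Only (iv) survives; checking it on all 8 rows confirms it matches G.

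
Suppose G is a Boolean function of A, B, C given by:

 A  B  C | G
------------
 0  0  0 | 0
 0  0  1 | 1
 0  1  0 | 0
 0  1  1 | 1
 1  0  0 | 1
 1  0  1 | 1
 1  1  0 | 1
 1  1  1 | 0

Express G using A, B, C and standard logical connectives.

There are just 3 zero rows: (0,0,0), (0,1,0), (1,1,1). Their minterms are ¬A·¬B·¬C, ¬A·B·¬C, A·B·C; the OR of those covers precisely the 0-outputs, and negating it yields G.

G(A, B, C) = NOT ((((NOT A AND NOT B) AND NOT C) OR ((NOT A AND B) AND NOT C)) OR ((A AND B) AND C))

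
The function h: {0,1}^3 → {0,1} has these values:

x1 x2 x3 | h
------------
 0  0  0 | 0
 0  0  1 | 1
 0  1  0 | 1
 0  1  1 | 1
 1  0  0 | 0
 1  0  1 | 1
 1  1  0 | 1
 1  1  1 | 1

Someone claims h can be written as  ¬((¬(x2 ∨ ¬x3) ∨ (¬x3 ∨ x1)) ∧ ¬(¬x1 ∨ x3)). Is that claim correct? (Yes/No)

No

Evaluate ¬((¬(x2 ∨ ¬x3) ∨ (¬x3 ∨ x1)) ∧ ¬(¬x1 ∨ x3)) on each row and compare to h:
  x1=0, x2=0, x3=0: formula gives 1, but h = 0 ✗
A single disagreement suffices: at (0,0,0) they differ, so the formula does not compute h.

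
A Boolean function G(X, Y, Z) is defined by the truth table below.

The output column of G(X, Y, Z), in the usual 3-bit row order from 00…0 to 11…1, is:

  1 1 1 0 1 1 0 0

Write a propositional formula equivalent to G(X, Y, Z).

G(X, Y, Z) = ((((X' · Y) · Z) + ((X · Y) · Z')) + ((X · Y) · Z))'

There are just 3 zero rows: (0,1,1), (1,1,0), (1,1,1). Their minterms are ¬X·Y·Z, X·Y·¬Z, X·Y·Z; the OR of those covers precisely the 0-outputs, and negating it yields G.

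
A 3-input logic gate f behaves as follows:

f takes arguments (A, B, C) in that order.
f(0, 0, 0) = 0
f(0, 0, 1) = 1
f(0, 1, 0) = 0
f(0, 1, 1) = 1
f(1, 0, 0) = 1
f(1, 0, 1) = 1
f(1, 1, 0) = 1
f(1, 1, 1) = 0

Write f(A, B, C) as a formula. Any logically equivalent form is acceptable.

f is 0 on only 3 rows — (0,0,0), (0,1,0), (1,1,1). Writing each as a minterm (¬A·¬B·¬C, ¬A·B·¬C, A·B·C) and OR-ing them characterizes exactly where f=0, so f is the negation of that disjunction.

f(A, B, C) = NOT ((((NOT A AND NOT B) AND NOT C) OR ((NOT A AND B) AND NOT C)) OR ((A AND B) AND C))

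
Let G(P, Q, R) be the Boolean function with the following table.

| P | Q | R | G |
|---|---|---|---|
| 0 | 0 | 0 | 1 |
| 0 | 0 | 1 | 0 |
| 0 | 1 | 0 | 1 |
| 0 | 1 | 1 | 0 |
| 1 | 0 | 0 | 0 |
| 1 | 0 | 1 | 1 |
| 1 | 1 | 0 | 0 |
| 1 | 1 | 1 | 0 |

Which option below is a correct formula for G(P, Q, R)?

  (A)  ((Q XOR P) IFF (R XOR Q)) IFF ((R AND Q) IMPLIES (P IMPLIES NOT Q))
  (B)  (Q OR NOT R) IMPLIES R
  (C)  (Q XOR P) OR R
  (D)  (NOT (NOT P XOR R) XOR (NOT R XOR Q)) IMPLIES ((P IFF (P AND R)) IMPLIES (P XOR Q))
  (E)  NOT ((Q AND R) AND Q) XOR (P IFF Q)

A

(B) fails at (0,0,0): the formula yields 0, G is 1.
(C) fails at (0,0,0): the formula yields 0, G is 1.
(D) fails at (0,0,0): the formula yields 0, G is 1.
(E) fails at (0,0,0): the formula yields 0, G is 1.
Only (A) survives; checking it on all 8 rows confirms it matches G.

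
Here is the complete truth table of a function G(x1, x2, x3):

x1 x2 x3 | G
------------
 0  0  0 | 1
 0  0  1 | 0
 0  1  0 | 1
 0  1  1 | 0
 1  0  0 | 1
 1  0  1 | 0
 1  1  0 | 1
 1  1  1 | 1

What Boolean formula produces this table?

There are just 3 zero rows: (0,0,1), (0,1,1), (1,0,1). Their minterms are ¬x1·¬x2·x3, ¬x1·x2·x3, x1·¬x2·x3; the OR of those covers precisely the 0-outputs, and negating it yields G.

G(x1, x2, x3) = ~((((~x1 & ~x2) & x3) | ((~x1 & x2) & x3)) | ((x1 & ~x2) & x3))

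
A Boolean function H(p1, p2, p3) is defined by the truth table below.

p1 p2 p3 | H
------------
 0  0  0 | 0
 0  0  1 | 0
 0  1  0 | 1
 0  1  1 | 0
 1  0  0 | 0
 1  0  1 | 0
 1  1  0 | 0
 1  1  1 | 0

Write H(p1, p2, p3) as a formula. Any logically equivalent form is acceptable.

H(p1, p2, p3) = (NOT p1 AND p2) AND NOT p3

H is 1 on exactly one input, (0,1,0), whose minterm is ¬p1·p2·¬p3. So H is just that conjunction.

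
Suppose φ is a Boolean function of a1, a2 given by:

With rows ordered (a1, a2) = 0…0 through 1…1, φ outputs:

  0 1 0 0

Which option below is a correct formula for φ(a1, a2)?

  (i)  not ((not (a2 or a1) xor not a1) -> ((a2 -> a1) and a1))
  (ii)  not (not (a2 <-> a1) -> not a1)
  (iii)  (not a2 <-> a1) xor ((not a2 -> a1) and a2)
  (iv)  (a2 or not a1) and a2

i

(ii) disagrees with φ on (0,1) (formula → 0, table → 1); rule it out.
(iii) disagrees with φ on (0,1) (formula → 0, table → 1); rule it out.
(iv) disagrees with φ on (1,1) (formula → 1, table → 0); rule it out.
(i) is the remaining candidate, and it agrees with φ on all 4 inputs.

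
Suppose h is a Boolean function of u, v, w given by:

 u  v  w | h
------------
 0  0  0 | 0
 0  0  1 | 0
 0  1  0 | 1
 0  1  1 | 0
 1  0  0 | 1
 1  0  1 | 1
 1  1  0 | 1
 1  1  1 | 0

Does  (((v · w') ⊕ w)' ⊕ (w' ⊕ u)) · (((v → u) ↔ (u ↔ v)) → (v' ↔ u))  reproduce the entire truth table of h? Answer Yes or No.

No

Check the formula against h row by row:
  u=0, v=0, w=0: formula gives 0, h = 0 ✓
  u=0, v=0, w=1: formula gives 0, h = 0 ✓
  u=0, v=1, w=0: formula gives 1, h = 1 ✓
  u=0, v=1, w=1: formula gives 0, h = 0 ✓
  u=1, v=0, w=0: formula gives 1, h = 1 ✓
  …
  u=1, v=1, w=0: formula gives 0, but h = 1 ✗
Row (1,1,0) is a counterexample, so the formula is not equivalent to h.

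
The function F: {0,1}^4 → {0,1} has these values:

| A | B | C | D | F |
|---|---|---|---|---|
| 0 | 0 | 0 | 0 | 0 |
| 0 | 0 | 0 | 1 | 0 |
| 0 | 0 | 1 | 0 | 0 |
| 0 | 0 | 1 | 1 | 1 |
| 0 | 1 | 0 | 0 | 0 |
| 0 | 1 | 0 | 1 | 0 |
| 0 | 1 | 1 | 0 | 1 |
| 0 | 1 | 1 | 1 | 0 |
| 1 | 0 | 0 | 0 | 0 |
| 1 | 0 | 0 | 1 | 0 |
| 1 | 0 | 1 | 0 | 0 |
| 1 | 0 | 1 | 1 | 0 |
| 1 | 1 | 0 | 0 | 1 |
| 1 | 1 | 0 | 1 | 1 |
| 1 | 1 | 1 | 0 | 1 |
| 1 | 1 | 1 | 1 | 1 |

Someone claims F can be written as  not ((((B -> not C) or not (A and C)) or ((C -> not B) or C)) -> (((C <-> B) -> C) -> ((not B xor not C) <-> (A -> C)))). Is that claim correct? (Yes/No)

No

Test each input against both F and the formula:
  A=0, B=0, C=0, D=0: formula gives 0, F = 0 ✓
  A=0, B=0, C=0, D=1: formula gives 0, F = 0 ✓
  A=0, B=0, C=1, D=0: formula gives 0, F = 0 ✓
  A=0, B=0, C=1, D=1: formula gives 0, but F = 1 ✗
Since they disagree at (0,0,1,1), the expression is not a correct formula for F.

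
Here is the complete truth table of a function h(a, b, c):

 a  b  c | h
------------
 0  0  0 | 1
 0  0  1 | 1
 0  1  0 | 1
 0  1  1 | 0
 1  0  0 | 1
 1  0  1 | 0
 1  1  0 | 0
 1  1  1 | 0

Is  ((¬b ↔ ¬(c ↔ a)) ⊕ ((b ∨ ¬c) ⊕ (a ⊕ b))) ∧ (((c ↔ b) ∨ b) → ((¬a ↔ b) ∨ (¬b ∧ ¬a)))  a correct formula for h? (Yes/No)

Check the formula against h row by row:
  a=0, b=0, c=0: formula gives 1, h = 1 ✓
  a=0, b=0, c=1: formula gives 1, h = 1 ✓
  a=0, b=1, c=0: formula gives 1, h = 1 ✓
  a=0, b=1, c=1: formula gives 0, h = 0 ✓
  a=1, b=0, c=0: formula gives 1, h = 1 ✓
  a=1, b=0, c=1: formula gives 1, but h = 0 ✗
Row (1,0,1) is a counterexample, so the formula is not equivalent to h.

No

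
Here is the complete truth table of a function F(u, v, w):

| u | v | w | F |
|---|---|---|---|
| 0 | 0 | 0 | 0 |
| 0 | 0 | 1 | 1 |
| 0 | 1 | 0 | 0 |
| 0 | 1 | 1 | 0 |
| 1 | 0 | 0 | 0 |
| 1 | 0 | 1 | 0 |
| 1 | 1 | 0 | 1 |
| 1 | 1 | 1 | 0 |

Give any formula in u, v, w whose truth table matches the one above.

Collect the rows where F=1 — (0,0,1), (1,1,0) — and write one minterm per row: ¬u·¬v·w, u·v·¬w. Their union (logical OR) reproduces the table exactly.

F(u, v, w) = ((~u & ~v) & w) | ((u & v) & ~w)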